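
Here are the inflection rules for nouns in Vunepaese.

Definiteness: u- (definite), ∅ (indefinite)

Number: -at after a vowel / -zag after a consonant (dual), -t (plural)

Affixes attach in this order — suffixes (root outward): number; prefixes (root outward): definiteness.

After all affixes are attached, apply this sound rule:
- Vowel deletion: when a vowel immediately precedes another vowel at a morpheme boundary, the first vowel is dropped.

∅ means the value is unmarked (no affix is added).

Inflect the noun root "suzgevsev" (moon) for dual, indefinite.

suzgevsevzag

definiteness = indefinite: zero marking, form stays suzgevsev.
Attach number dual -zag (after consonant 'v') → suzgevsevzag.
Vowel deletion: no change.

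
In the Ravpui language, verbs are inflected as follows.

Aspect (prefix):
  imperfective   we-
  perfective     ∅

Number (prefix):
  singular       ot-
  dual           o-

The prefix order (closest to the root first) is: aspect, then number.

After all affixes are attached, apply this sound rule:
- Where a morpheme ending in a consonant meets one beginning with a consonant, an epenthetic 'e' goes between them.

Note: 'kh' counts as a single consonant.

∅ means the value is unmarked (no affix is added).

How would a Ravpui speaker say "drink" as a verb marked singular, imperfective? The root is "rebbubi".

otewerebbubi

Attach aspect imperfective we- → werebbubi.
Attach number singular ot- → otwerebbubi.
Apply epenthesis: otwerebbubi → otewerebbubi.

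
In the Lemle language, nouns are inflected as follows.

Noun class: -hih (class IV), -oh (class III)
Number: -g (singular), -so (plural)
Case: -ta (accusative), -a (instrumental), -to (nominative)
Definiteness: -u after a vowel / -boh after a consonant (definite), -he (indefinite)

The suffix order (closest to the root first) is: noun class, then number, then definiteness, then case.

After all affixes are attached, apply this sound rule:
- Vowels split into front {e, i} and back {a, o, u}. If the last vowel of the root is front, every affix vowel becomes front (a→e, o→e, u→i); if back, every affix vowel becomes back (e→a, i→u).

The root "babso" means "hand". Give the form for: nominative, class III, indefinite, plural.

babsoohsohato

Attach noun class class III -oh → babsooh.
Attach number plural -so → babsoohso.
Attach definiteness indefinite -he → babsoohsohe.
Attach case nominative -to → babsoohsoheto.
Apply vowel harmony: babsoohsoheto → babsoohsohato.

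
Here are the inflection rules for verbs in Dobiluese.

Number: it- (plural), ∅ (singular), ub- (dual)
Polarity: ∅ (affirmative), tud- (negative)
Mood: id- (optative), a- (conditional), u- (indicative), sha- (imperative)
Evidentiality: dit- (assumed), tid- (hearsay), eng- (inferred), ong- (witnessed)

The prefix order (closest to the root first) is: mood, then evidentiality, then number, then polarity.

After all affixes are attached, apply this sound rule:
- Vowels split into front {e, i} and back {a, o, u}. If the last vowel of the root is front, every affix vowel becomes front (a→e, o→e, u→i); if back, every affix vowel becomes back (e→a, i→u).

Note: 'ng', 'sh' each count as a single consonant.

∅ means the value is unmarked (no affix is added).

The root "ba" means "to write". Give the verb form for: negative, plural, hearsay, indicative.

Attach mood indicative u- → uba.
Attach evidentiality hearsay tid- → tiduba.
Attach number plural it- → ittiduba.
Attach polarity negative tud- → tudittiduba.
Apply vowel harmony: tudittiduba → tuduttuduba.

tuduttuduba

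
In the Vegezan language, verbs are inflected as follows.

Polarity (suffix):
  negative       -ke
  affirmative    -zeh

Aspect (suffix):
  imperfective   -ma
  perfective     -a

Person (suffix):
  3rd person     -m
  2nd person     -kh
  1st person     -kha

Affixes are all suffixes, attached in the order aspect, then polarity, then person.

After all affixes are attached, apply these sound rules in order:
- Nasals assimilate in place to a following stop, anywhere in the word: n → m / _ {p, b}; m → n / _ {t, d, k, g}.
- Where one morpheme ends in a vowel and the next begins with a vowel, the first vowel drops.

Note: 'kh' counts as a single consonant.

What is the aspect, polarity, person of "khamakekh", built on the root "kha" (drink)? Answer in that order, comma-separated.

Segment: kha-ma-ke-kh.
aspect: -ma → imperfective.
polarity: -ke → negative.
person: -kh → 2nd person.

imperfective, negative, 2nd person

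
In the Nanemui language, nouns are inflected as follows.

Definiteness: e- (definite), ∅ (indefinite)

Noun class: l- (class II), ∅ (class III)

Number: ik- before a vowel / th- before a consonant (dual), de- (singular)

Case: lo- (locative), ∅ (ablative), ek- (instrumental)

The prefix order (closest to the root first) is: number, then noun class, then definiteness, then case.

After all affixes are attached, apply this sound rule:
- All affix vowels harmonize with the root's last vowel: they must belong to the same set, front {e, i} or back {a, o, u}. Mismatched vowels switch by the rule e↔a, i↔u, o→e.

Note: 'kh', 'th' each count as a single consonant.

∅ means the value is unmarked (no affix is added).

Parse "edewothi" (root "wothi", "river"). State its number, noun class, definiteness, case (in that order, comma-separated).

Segment: e-de-wothi.
number: de- → singular.
noun class: ∅ → class III.
definiteness: e- → definite.
case: ∅ → ablative.

singular, class III, definite, ablative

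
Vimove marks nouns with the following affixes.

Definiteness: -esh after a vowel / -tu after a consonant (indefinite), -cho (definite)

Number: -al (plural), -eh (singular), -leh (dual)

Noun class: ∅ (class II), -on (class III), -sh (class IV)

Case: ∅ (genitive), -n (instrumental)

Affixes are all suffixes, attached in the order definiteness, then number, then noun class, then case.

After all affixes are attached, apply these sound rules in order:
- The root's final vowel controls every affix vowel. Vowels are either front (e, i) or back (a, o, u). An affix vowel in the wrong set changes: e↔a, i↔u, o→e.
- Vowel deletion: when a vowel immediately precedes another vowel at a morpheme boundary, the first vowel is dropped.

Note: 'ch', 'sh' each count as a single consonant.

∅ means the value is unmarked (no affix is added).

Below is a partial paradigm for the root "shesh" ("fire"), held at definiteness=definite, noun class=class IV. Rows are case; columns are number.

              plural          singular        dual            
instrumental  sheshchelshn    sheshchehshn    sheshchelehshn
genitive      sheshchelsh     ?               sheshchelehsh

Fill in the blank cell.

Attach definiteness definite -cho → sheshcho.
Attach number singular -eh → sheshchoeh.
Attach noun class class IV -sh → sheshchoehsh.
case = genitive: zero marking, form stays sheshchoehsh.
Apply vowel harmony: sheshchoehsh → sheshcheehsh.
Apply vowel deletion: sheshcheehsh → sheshchehsh.

sheshchehsh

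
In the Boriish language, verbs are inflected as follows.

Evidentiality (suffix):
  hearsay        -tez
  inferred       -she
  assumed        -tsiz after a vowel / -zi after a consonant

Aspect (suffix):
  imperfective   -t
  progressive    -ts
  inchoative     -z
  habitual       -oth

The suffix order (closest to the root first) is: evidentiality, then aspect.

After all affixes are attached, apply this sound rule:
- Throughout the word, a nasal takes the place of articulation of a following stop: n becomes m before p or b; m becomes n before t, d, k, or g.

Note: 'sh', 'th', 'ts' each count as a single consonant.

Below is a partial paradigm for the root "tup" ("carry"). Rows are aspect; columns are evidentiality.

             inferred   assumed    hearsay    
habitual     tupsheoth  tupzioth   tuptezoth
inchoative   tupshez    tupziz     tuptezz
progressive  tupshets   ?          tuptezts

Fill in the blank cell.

tupzits

Attach evidentiality assumed -zi (after consonant 'p') → tupzi.
Attach aspect progressive -ts → tupzits.
Nasal assimilation: no change.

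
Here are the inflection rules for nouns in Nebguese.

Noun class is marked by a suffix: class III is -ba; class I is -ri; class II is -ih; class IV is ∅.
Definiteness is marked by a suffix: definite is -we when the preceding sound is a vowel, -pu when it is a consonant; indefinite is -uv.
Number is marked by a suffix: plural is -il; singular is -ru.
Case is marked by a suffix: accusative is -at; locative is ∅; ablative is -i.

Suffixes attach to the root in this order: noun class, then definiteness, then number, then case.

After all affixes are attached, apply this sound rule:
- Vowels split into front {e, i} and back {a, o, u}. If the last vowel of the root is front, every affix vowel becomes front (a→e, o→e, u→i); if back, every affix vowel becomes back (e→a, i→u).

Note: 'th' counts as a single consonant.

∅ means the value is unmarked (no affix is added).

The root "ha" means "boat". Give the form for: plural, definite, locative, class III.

Attach noun class class III -ba → haba.
Attach definiteness definite -we (after vowel 'a') → habawe.
Attach number plural -il → habaweil.
case = locative: zero marking, form stays habaweil.
Apply vowel harmony: habaweil → habawaul.

habawaul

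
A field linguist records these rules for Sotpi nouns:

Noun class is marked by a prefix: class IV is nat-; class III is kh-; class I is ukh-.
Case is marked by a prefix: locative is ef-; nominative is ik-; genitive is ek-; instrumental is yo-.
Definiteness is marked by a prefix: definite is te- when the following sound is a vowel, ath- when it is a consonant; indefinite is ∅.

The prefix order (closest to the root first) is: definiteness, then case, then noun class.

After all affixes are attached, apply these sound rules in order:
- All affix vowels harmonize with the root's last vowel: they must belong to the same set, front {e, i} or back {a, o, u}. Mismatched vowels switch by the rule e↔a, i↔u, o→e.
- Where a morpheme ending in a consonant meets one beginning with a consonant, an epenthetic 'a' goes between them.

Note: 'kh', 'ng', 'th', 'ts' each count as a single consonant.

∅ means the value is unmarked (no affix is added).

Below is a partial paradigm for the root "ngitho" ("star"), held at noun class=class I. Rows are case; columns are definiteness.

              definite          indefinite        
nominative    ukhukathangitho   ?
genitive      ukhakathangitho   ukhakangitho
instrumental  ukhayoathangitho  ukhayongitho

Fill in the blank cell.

ukhukangitho

definiteness = indefinite: zero marking, form stays ngitho.
Attach case nominative ik- → ikngitho.
Attach noun class class I ukh- → ukhikngitho.
Apply vowel harmony: ukhikngitho → ukhukngitho.
Apply epenthesis: ukhukngitho → ukhukangitho.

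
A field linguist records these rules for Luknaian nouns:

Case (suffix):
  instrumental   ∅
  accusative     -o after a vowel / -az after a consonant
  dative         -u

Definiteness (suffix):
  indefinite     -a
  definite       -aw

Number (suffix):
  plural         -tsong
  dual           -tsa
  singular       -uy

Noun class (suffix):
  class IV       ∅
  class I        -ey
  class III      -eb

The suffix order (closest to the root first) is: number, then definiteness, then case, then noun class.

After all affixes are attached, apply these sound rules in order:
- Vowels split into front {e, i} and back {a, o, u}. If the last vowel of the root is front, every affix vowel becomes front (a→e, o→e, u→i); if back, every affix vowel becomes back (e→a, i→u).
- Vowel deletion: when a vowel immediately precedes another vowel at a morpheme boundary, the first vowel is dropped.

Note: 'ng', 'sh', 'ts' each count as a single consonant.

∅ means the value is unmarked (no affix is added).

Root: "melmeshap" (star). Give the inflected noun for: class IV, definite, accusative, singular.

Attach number singular -uy → melmeshapuy.
Attach definiteness definite -aw → melmeshapuyaw.
Attach case accusative -az (after consonant 'w') → melmeshapuyawaz.
noun class = class IV: zero marking, form stays melmeshapuyawaz.
Vowel harmony: no change.
Vowel deletion: no change.

melmeshapuyawaz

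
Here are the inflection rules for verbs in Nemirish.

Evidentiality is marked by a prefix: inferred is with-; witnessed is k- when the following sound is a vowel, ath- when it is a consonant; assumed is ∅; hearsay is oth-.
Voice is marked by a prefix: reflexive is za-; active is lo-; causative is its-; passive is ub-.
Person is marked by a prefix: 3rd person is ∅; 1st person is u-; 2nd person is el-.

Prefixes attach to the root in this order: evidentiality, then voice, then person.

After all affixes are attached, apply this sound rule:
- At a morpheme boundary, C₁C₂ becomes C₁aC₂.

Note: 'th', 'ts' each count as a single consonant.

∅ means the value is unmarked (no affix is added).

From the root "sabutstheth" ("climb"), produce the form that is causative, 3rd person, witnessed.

Attach evidentiality witnessed ath- (before consonant 's') → athsabutstheth.
Attach voice causative its- → itsathsabutstheth.
person = 3rd person: zero marking, form stays itsathsabutstheth.
Apply epenthesis: itsathsabutstheth → itsathasabutstheth.

itsathasabutstheth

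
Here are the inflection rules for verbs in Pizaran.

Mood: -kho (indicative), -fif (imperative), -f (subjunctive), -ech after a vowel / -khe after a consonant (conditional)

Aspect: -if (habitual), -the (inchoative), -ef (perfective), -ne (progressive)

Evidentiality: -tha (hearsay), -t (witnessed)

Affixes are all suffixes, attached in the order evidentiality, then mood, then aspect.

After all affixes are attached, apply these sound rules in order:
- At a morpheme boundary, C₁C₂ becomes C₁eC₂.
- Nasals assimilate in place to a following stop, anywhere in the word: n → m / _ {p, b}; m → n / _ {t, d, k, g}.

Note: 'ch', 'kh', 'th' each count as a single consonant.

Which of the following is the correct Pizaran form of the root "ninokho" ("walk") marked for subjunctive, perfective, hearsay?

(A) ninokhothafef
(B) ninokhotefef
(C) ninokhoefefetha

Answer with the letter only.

Attach evidentiality hearsay -tha → ninokhotha.
Attach mood subjunctive -f → ninokhothaf.
Attach aspect perfective -ef → ninokhothafef.
Epenthesis: no change.
Nasal assimilation: no change.
So the correct form is ninokhothafef, option (A).
(B) ninokhotefef is wrong: it uses witnessed instead of hearsay for evidentiality.
(C) ninokhoefefetha is wrong: it has the affixes in the wrong order.

A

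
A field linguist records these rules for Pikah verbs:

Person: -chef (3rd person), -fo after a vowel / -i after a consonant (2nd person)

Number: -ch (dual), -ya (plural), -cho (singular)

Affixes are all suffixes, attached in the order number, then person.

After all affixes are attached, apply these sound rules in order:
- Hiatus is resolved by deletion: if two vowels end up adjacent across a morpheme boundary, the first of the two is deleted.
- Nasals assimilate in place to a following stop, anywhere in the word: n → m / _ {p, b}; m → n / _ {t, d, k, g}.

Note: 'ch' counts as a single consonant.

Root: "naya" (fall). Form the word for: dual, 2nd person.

nayachi

Attach number dual -ch → nayach.
Attach person 2nd person -i (after consonant 'ch') → nayachi.
Vowel deletion: no change.
Nasal assimilation: no change.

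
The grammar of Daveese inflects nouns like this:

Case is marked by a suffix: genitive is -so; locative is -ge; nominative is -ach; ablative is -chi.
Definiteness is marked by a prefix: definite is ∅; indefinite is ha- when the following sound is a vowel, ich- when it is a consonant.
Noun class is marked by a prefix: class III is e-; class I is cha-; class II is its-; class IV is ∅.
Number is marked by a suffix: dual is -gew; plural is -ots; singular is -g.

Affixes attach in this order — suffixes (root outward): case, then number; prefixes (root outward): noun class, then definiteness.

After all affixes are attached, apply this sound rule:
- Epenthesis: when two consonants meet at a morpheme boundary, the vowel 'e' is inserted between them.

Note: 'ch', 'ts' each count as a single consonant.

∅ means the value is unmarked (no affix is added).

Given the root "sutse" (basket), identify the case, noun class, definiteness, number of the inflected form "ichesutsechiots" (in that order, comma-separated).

ablative, class IV, indefinite, plural

Segment: ich-sutse-chi-ots.
case: -chi → ablative.
noun class: ∅ → class IV.
definiteness: ha/ich- → indefinite.
number: -ots → plural.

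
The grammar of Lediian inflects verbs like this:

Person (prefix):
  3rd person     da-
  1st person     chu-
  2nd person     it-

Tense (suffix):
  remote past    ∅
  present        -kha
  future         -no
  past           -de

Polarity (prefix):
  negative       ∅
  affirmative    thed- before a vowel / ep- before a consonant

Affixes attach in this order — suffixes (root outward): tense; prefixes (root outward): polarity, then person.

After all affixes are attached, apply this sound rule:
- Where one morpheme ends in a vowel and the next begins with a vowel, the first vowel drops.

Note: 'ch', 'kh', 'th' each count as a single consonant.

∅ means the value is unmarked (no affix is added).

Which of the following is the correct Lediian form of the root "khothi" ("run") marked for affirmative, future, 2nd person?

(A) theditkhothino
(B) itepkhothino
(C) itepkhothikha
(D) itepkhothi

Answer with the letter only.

Attach polarity affirmative ep- (before consonant 'kh') → epkhothi.
Attach person 2nd person it- → itepkhothi.
Attach tense future -no → itepkhothino.
Vowel deletion: no change.
So the correct form is itepkhothino, option (B).
(A) theditkhothino is wrong: it has the affixes in the wrong order.
(D) itepkhothi is wrong: it uses remote past instead of future for tense.
(C) itepkhothikha is wrong: it uses present instead of future for tense.

B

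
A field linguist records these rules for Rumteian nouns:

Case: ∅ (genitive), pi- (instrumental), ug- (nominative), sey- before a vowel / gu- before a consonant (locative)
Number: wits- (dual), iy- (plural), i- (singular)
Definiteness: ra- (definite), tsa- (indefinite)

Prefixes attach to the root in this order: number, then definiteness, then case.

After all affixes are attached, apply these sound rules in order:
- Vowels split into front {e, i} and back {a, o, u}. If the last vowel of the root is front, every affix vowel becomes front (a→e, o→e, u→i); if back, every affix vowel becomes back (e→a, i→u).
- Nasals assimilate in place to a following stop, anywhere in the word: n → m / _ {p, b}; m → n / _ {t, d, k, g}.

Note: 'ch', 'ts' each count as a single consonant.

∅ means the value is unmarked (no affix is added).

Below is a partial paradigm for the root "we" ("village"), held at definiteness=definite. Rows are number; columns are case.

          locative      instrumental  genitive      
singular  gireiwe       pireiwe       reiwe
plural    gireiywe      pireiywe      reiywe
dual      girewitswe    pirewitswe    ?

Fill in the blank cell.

Attach number dual wits- → witswe.
Attach definiteness definite ra- → rawitswe.
case = genitive: zero marking, form stays rawitswe.
Apply vowel harmony: rawitswe → rewitswe.
Nasal assimilation: no change.

rewitswe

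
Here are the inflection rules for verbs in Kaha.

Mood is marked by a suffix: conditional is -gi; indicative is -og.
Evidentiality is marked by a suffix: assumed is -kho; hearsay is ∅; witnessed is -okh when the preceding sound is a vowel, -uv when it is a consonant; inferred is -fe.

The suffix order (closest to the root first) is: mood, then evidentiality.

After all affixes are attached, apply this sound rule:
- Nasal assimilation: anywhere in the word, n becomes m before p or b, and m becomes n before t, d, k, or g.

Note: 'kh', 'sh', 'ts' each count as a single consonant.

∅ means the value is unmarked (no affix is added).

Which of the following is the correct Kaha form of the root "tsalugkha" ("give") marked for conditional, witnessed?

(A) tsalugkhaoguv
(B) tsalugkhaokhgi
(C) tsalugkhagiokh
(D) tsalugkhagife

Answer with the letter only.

Attach mood conditional -gi → tsalugkhagi.
Attach evidentiality witnessed -okh (after vowel 'i') → tsalugkhagiokh.
Nasal assimilation: no change.
So the correct form is tsalugkhagiokh, option (C).
(B) tsalugkhaokhgi is wrong: it has the affixes in the wrong order.
(A) tsalugkhaoguv is wrong: it uses indicative instead of conditional for mood.
(D) tsalugkhagife is wrong: it uses inferred instead of witnessed for evidentiality.

C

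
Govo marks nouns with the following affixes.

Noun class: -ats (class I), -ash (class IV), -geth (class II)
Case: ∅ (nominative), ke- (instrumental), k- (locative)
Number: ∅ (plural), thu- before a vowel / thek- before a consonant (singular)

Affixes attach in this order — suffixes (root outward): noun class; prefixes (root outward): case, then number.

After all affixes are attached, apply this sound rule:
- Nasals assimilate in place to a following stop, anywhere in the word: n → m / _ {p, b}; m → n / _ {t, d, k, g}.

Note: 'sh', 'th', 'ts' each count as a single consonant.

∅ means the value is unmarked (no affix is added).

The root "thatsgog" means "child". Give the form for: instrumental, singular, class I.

thekkethatsgogats

Attach case instrumental ke- → kethatsgog.
Attach noun class class I -ats → kethatsgogats.
Attach number singular thek- (before consonant 'k') → thekkethatsgogats.
Nasal assimilation: no change.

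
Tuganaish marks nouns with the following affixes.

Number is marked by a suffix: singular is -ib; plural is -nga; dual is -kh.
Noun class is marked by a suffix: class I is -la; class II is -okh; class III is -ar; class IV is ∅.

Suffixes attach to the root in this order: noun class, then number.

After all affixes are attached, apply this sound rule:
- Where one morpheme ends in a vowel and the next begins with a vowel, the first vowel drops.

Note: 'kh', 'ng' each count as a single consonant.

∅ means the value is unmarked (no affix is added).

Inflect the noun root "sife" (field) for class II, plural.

Attach noun class class II -okh → sifeokh.
Attach number plural -nga → sifeokhnga.
Apply vowel deletion: sifeokhnga → sifokhnga.

sifokhnga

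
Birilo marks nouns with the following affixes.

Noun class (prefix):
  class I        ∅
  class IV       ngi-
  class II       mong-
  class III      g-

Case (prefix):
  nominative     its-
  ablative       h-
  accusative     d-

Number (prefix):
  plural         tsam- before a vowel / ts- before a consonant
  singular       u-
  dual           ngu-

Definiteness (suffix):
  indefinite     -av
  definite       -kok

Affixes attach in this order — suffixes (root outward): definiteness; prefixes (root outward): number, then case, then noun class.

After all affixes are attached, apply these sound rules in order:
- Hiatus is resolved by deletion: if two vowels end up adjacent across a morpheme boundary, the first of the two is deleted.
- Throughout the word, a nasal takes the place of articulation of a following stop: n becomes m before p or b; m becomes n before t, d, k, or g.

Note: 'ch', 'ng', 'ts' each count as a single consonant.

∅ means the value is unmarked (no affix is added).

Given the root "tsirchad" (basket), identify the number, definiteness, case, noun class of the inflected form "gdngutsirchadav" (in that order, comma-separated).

Segment: g-d-ngu-tsirchad-av.
number: ngu- → dual.
definiteness: -av → indefinite.
case: d- → accusative.
noun class: g- → class III.

dual, indefinite, accusative, class III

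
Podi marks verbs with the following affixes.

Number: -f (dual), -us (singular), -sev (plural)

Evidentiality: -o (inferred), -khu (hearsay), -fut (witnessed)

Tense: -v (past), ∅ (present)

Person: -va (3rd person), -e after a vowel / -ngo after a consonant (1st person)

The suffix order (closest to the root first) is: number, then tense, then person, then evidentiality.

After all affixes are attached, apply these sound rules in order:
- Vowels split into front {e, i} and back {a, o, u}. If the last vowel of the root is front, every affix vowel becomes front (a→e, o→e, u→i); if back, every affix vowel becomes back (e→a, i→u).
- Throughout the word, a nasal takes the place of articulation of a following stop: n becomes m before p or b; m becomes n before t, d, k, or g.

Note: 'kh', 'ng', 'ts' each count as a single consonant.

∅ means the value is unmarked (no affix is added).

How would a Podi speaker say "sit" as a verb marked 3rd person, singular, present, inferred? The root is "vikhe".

vikheisvee

Attach number singular -us → vikheus.
tense = present: zero marking, form stays vikheus.
Attach person 3rd person -va → vikheusva.
Attach evidentiality inferred -o → vikheusvao.
Apply vowel harmony: vikheusvao → vikheisvee.
Nasal assimilation: no change.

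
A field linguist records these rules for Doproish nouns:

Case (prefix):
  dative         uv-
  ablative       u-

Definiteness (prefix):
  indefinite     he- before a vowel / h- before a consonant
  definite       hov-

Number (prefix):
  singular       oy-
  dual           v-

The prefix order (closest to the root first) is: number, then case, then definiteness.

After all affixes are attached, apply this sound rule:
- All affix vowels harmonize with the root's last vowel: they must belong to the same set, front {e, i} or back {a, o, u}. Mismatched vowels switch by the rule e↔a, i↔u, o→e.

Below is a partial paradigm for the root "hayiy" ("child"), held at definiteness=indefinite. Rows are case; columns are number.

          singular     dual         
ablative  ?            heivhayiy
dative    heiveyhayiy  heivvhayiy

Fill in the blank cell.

Attach number singular oy- → oyhayiy.
Attach case ablative u- → uoyhayiy.
Attach definiteness indefinite he- (before vowel 'u') → heuoyhayiy.
Apply vowel harmony: heuoyhayiy → heieyhayiy.

heieyhayiy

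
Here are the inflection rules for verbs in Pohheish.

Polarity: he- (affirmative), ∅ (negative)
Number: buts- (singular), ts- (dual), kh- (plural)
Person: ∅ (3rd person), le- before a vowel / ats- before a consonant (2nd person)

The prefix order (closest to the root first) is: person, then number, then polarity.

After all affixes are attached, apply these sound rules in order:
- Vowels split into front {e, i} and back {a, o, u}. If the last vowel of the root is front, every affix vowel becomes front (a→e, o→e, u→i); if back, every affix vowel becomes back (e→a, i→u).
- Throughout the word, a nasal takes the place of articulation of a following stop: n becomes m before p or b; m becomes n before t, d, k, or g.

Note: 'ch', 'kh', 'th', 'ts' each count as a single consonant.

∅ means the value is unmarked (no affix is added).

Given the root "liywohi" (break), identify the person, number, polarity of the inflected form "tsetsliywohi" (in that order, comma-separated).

2nd person, dual, negative

Segment: ts-ats-liywohi.
person: le/ats- → 2nd person.
number: ts- → dual.
polarity: ∅ → negative.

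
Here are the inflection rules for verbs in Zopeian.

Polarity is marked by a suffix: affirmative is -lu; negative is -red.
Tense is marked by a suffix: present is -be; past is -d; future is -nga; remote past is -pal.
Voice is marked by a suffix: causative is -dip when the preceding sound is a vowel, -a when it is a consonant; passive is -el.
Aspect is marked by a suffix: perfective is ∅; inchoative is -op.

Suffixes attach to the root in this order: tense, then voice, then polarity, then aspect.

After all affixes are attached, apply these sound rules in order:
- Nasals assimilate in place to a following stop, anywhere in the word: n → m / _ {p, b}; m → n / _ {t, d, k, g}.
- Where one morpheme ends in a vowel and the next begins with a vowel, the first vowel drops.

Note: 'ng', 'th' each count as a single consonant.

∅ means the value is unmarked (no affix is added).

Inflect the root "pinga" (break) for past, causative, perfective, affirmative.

Attach tense past -d → pingad.
Attach voice causative -a (after consonant 'd') → pingada.
Attach polarity affirmative -lu → pingadalu.
aspect = perfective: zero marking, form stays pingadalu.
Nasal assimilation: no change.
Vowel deletion: no change.

pingadalu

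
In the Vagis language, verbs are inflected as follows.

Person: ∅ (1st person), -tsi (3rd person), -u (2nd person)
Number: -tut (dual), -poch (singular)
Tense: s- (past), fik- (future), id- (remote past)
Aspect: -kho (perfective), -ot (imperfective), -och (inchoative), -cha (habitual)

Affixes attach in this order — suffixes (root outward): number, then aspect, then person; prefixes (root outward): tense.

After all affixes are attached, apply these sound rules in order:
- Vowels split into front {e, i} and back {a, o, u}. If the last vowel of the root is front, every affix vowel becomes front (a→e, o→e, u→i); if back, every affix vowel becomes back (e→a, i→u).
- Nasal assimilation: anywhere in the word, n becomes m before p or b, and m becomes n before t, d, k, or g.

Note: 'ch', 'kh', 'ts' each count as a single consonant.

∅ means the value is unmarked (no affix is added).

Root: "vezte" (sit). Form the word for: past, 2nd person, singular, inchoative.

Attach tense past s- → svezte.
Attach number singular -poch → sveztepoch.
Attach aspect inchoative -och → sveztepochoch.
Attach person 2nd person -u → sveztepochochu.
Apply vowel harmony: sveztepochochu → sveztepechechi.
Nasal assimilation: no change.

sveztepechechi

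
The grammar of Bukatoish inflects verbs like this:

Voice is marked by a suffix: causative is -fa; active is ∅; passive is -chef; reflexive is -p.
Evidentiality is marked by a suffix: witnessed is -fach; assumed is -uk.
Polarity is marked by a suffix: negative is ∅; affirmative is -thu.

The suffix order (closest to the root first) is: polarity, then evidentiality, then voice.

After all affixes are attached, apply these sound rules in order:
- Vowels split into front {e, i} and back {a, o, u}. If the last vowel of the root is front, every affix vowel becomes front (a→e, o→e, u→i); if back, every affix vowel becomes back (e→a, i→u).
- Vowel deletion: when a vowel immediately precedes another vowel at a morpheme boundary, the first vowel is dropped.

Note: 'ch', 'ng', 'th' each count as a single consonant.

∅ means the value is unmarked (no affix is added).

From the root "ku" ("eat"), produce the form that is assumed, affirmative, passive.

Attach polarity affirmative -thu → kuthu.
Attach evidentiality assumed -uk → kuthuuk.
Attach voice passive -chef → kuthuukchef.
Apply vowel harmony: kuthuukchef → kuthuukchaf.
Apply vowel deletion: kuthuukchaf → kuthukchaf.

kuthukchaf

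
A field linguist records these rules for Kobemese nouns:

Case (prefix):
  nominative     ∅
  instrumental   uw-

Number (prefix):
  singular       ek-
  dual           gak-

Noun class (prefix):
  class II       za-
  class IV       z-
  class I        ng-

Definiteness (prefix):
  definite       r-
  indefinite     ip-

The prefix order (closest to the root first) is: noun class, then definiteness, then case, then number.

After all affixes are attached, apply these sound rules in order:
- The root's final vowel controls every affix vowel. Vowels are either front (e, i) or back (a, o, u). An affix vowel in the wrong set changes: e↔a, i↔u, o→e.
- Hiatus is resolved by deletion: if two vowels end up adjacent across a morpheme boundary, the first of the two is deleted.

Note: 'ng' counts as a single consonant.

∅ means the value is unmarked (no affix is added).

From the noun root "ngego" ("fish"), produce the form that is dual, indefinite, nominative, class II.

gakupzangego

Attach noun class class II za- → zangego.
Attach definiteness indefinite ip- → ipzangego.
case = nominative: zero marking, form stays ipzangego.
Attach number dual gak- → gakipzangego.
Apply vowel harmony: gakipzangego → gakupzangego.
Vowel deletion: no change.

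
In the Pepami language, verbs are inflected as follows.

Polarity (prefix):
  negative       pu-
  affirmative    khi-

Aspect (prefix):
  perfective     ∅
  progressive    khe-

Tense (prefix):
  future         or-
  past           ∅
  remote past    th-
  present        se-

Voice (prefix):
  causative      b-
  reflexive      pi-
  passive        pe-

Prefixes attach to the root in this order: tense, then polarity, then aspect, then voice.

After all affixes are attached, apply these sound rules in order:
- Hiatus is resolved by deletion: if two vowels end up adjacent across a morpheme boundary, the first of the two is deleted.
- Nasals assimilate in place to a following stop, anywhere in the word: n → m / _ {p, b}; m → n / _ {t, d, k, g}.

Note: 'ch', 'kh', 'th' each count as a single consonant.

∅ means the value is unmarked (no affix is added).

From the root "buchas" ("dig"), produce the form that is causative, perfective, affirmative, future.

bkhorbuchas

Attach tense future or- → orbuchas.
Attach polarity affirmative khi- → khiorbuchas.
aspect = perfective: zero marking, form stays khiorbuchas.
Attach voice causative b- → bkhiorbuchas.
Apply vowel deletion: bkhiorbuchas → bkhorbuchas.
Nasal assimilation: no change.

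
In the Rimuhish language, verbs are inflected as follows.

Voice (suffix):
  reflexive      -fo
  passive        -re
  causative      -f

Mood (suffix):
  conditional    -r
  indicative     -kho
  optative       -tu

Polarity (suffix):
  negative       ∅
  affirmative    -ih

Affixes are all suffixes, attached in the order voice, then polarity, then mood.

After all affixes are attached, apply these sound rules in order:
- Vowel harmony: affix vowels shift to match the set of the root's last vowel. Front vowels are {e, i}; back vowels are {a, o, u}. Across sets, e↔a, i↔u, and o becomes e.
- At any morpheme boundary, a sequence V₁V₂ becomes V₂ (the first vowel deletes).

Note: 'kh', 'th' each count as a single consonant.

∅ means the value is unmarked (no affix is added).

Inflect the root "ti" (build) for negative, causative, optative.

tifti

Attach voice causative -f → tif.
polarity = negative: zero marking, form stays tif.
Attach mood optative -tu → tiftu.
Apply vowel harmony: tiftu → tifti.
Vowel deletion: no change.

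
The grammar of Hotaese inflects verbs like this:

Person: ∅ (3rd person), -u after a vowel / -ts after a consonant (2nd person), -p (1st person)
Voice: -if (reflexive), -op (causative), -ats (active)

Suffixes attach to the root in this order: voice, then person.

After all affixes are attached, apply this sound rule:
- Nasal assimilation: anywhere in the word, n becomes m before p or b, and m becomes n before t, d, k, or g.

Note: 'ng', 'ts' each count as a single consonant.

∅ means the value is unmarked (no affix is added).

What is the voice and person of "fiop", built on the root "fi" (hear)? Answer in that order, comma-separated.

Segment: fi-op.
voice: -op → causative.
person: ∅ → 3rd person.

causative, 3rd person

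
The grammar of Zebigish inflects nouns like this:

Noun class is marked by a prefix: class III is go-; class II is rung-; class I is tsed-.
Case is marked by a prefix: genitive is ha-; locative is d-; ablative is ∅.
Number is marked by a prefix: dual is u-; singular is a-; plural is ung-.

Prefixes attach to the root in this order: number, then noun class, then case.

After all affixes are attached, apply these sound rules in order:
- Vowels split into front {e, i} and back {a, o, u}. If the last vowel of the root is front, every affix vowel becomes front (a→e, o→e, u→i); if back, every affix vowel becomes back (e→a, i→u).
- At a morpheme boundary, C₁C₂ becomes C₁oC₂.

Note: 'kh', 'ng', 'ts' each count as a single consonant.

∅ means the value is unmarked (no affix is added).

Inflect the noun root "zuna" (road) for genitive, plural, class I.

hatsadungozuna

Attach number plural ung- → ungzuna.
Attach noun class class I tsed- → tsedungzuna.
Attach case genitive ha- → hatsedungzuna.
Apply vowel harmony: hatsedungzuna → hatsadungzuna.
Apply epenthesis: hatsadungzuna → hatsadungozuna.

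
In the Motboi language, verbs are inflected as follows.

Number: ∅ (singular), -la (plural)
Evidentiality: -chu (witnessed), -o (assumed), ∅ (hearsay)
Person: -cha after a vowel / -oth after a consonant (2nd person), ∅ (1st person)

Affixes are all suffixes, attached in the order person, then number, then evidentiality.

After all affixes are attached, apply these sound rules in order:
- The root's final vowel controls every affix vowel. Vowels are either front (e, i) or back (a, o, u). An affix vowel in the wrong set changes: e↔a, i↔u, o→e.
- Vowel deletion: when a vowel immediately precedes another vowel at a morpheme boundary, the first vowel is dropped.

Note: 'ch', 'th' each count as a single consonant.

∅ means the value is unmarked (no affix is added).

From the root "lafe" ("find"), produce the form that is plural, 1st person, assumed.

lafele

person = 1st person: zero marking, form stays lafe.
Attach number plural -la → lafela.
Attach evidentiality assumed -o → lafelao.
Apply vowel harmony: lafelao → lafelee.
Apply vowel deletion: lafelee → lafele.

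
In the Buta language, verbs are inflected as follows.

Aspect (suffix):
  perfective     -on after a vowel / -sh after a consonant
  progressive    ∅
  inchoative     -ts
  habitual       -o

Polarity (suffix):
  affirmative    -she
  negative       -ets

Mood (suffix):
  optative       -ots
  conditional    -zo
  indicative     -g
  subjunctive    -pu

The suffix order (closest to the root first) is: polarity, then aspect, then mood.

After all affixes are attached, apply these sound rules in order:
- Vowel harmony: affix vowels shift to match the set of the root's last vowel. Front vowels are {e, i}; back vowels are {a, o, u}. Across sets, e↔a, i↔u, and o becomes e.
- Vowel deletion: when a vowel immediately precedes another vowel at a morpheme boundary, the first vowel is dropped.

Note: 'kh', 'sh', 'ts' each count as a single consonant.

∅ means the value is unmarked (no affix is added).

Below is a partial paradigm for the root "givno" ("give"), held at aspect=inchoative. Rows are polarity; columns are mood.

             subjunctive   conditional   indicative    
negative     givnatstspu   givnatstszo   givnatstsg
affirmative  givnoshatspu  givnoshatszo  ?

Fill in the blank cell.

givnoshatsg

Attach polarity affirmative -she → givnoshe.
Attach aspect inchoative -ts → givnoshets.
Attach mood indicative -g → givnoshetsg.
Apply vowel harmony: givnoshetsg → givnoshatsg.
Vowel deletion: no change.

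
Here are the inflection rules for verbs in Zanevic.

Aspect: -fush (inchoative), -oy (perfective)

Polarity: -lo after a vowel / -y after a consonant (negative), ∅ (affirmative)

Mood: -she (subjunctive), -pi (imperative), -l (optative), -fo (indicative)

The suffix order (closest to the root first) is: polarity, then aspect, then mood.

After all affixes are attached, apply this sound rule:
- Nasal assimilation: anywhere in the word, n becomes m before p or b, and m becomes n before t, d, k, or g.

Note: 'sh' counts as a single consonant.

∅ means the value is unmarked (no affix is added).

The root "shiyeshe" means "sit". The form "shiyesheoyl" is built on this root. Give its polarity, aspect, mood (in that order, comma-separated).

affirmative, perfective, optative

Segment: shiyeshe-oy-l.
polarity: ∅ → affirmative.
aspect: -oy → perfective.
mood: -l → optative.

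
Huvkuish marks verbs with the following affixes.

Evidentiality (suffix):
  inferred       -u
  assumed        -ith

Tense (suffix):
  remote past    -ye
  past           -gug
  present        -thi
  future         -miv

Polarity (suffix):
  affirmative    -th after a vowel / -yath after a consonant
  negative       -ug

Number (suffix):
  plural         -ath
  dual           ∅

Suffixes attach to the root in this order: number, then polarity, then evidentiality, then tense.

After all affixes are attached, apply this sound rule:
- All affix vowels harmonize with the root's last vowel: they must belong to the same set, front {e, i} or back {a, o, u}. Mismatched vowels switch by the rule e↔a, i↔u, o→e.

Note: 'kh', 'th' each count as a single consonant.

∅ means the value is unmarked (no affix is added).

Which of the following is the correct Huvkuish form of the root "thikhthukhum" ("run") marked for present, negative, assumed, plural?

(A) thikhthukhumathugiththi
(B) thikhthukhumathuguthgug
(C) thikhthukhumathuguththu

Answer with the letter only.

C

Attach number plural -ath → thikhthukhumath.
Attach polarity negative -ug → thikhthukhumathug.
Attach evidentiality assumed -ith → thikhthukhumathugith.
Attach tense present -thi → thikhthukhumathugiththi.
Apply vowel harmony: thikhthukhumathugiththi → thikhthukhumathuguththu.
So the correct form is thikhthukhumathuguththu, option (C).
(B) thikhthukhumathuguthgug is wrong: it uses past instead of present for tense.
(A) thikhthukhumathugiththi is wrong: it fails to apply the sound rule(s).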